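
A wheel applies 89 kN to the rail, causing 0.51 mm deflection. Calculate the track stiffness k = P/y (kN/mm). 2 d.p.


Track stiffness k = P / y
k = 89 / 0.51
k = 174.51 kN/mm

174.51


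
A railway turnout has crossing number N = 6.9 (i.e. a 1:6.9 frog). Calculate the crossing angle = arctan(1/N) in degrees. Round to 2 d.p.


1/N = 1/6.9 = 0.144928
angle = arctan(0.144928) = 0.143925 rad
angle = 0.143925 * 180/pi = 8.25 degrees

8.25


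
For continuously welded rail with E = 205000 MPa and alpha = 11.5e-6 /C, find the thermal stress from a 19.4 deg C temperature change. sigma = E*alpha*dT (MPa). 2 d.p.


sigma = E * alpha * dT
sigma = 205000 * 11.5e-6 * 19.4
sigma = 2.3575 * 19.4
sigma = 45.74 MPa

45.74


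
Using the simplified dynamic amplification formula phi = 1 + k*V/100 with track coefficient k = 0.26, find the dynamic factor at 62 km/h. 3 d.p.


phi = 1 + k * V / 100
phi = 1 + 0.26 * 62 / 100
phi = 1 + 0.1612
phi = 1.161

1.161


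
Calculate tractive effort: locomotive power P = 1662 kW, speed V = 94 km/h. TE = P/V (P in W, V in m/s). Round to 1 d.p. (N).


Convert: P = 1662 kW = 1662000 W
V = 94 / 3.6 = 26.1111 m/s
TE = 1662000 / 26.1111
TE = 63651.1 N

63651.1


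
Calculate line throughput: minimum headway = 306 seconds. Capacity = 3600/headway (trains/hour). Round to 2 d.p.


Capacity = 3600 / headway
Capacity = 3600 / 306
Capacity = 11.76 trains/hour

11.76


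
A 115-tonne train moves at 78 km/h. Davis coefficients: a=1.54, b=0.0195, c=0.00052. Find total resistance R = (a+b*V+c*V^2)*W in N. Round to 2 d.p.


b*V = 0.0195 * 78 = 1.521
c*V^2 = 0.00052 * 6084 = 3.16368
R_per_t = 1.54 + 1.521 + 3.16368 = 6.22468 N/t
R_total = 6.22468 * 115 = 715.84 N

715.84


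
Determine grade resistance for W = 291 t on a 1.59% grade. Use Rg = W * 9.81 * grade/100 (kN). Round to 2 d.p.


Rg = W * 9.81 * grade / 100
Rg = 291 * 9.81 * 1.59 / 100
Rg = 2854.71 * 0.0159
Rg = 45.39 kN

45.39


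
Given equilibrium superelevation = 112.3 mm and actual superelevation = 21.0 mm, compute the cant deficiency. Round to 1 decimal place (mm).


Cant deficiency = equilibrium cant - actual cant
CD = 112.3 - 21.0
CD = 91.3 mm

91.3


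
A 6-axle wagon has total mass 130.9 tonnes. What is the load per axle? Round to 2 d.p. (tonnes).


Load per axle = total weight / number of axles
Load = 130.9 / 6
Load = 21.82 tonnes

21.82


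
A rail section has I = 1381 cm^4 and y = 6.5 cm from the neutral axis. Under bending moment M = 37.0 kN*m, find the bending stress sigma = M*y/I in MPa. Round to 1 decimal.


Convert units:
M = 37.0 kN*m = 37000000 N*mm
y = 6.5 cm = 65 mm
I = 1381 cm^4 = 13810000 mm^4
sigma = 37000000 * 65 / 13810000
sigma = 174.1 MPa

174.1


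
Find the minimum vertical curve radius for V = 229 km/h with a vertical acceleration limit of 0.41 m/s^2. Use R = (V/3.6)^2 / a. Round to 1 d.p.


Convert speed: V = 229 / 3.6 = 63.6111 m/s
V^2 = 4046.3735 m^2/s^2
R_v = 4046.3735 / 0.41
R_v = 9869.2 m

9869.2


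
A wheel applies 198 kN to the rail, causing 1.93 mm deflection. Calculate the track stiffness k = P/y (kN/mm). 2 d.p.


Track stiffness k = P / y
k = 198 / 1.93
k = 102.59 kN/mm

102.59


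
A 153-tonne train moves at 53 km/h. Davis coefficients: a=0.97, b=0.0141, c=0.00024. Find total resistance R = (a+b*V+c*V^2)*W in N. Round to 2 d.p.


b*V = 0.0141 * 53 = 0.7473
c*V^2 = 0.00024 * 2809 = 0.67416
R_per_t = 0.97 + 0.7473 + 0.67416 = 2.39146 N/t
R_total = 2.39146 * 153 = 365.89 N

365.89


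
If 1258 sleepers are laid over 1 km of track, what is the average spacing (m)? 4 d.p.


Spacing = 1000 m / number of sleepers
Spacing = 1000 / 1258
Spacing = 0.7949 m

0.7949


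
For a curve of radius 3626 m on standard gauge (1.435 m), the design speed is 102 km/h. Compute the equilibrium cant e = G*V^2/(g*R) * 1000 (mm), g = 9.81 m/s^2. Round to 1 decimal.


Convert speed: V = 102 / 3.6 = 28.3333 m/s
Apply formula: e = 1.435 * 28.3333^2 / (9.81 * 3626)
e = 1.435 * 802.7778 / 35571.06
e = 0.032385 m = 32.4 mm

32.4


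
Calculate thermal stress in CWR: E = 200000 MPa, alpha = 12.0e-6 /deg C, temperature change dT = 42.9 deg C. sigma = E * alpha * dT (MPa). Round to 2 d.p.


sigma = E * alpha * dT
sigma = 200000 * 12.0e-6 * 42.9
sigma = 2.4 * 42.9
sigma = 102.96 MPa

102.96


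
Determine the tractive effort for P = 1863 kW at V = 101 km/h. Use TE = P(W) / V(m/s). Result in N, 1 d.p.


Convert: P = 1863 kW = 1863000 W
V = 101 / 3.6 = 28.0556 m/s
TE = 1863000 / 28.0556
TE = 66404.0 N

66404.0


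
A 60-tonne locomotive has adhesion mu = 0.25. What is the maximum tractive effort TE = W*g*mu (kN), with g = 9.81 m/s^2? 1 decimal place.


TE_max = W * g * mu
TE_max = 60 * 9.81 * 0.25
TE_max = 588.6 * 0.25
TE_max = 147.2 kN

147.2


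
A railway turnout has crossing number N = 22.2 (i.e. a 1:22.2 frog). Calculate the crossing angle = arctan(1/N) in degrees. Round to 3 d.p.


1/N = 1/22.2 = 0.045045
angle = arctan(0.045045) = 0.045015 rad
angle = 0.045015 * 180/pi = 2.579 degrees

2.579


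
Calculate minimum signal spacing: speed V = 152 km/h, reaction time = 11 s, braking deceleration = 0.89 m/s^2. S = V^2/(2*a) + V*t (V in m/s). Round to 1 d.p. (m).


V = 152 / 3.6 = 42.2222 m/s
Braking distance = 42.2222^2 / (2*0.89) = 1001.5259 m
Sighting distance = 42.2222 * 11 = 464.4444 m
S = 1001.5259 + 464.4444 = 1466.0 m

1466.0


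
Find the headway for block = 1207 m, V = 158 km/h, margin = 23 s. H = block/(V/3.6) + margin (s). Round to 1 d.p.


V = 158 / 3.6 = 43.8889 m/s
Block traversal time = 1207 / 43.8889 = 27.5013 s
Headway = 27.5013 + 23
Headway = 50.5 s

50.5


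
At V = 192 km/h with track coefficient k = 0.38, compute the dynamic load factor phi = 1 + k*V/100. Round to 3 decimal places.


phi = 1 + k * V / 100
phi = 1 + 0.38 * 192 / 100
phi = 1 + 0.7296
phi = 1.730

1.730


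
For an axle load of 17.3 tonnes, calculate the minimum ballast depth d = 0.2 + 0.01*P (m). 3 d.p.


d = 0.2 + 0.01 * 17.3
d = 0.2 + 0.173
d = 0.373 m

0.373


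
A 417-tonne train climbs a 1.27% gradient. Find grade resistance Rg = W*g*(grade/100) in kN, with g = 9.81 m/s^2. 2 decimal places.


Rg = W * 9.81 * grade / 100
Rg = 417 * 9.81 * 1.27 / 100
Rg = 4090.77 * 0.0127
Rg = 51.95 kN

51.95


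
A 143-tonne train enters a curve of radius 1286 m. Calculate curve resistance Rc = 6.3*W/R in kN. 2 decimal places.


Rc = 6.3 * W / R
Rc = 6.3 * 143 / 1286
Rc = 900.9 / 1286
Rc = 0.70 kN

0.70


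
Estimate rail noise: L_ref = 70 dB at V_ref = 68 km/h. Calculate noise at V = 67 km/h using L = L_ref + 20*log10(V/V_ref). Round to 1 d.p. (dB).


V/V_ref = 67 / 68 = 0.985294
log10(0.985294) = -0.006434
20 * -0.006434 = -0.1287
L = 70 + -0.1287 = 69.9 dB

69.9


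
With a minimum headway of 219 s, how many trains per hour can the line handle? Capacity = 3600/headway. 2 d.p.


Capacity = 3600 / headway
Capacity = 3600 / 219
Capacity = 16.44 trains/hour

16.44


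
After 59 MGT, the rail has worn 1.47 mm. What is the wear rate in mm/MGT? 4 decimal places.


Wear rate = total wear / cumulative tonnage
Rate = 1.47 / 59
Rate = 0.0249 mm/MGT

0.0249


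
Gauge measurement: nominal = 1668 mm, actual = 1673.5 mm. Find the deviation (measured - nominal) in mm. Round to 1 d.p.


Deviation = measured - nominal
Deviation = 1673.5 - 1668
Deviation = 5.5 mm

5.5


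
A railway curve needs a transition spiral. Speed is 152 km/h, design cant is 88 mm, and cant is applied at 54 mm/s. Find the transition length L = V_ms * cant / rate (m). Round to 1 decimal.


Convert speed: V = 152 / 3.6 = 42.2222 m/s
L = 42.2222 * 88 / 54
L = 3715.5556 / 54
L = 68.8 m

68.8


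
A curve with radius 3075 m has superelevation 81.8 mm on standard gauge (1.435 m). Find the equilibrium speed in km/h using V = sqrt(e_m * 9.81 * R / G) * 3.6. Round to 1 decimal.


Convert cant: e = 81.8 mm = 0.0818 m
V_ms = sqrt(0.0818 * 9.81 * 3075 / 1.435)
V_ms = sqrt(1719.552857) = 41.4675 m/s
V = 41.4675 * 3.6 = 149.3 km/h

149.3


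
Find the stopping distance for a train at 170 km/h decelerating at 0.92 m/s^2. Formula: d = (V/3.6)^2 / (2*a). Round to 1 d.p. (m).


Convert speed: V = 170 / 3.6 = 47.2222 m/s
V^2 = 2229.9383
d = 2229.9383 / (2 * 0.92)
d = 2229.9383 / 1.84
d = 1211.9 m

1211.9


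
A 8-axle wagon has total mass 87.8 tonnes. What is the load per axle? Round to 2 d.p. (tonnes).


Load per axle = total weight / number of axles
Load = 87.8 / 8
Load = 10.98 tonnes

10.98


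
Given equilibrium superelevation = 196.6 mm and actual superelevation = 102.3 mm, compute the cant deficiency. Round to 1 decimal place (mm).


Cant deficiency = equilibrium cant - actual cant
CD = 196.6 - 102.3
CD = 94.3 mm

94.3


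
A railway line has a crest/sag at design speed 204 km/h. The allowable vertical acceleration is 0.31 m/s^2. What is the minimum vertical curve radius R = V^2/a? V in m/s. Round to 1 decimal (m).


Convert speed: V = 204 / 3.6 = 56.6667 m/s
V^2 = 3211.1111 m^2/s^2
R_v = 3211.1111 / 0.31
R_v = 10358.4 m

10358.4


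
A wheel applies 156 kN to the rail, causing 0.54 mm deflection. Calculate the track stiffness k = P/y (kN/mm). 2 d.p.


Track stiffness k = P / y
k = 156 / 0.54
k = 288.89 kN/mm

288.89


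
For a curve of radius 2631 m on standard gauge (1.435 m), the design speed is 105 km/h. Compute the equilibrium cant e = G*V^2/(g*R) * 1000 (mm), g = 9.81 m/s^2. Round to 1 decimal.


Convert speed: V = 105 / 3.6 = 29.1667 m/s
Apply formula: e = 1.435 * 29.1667^2 / (9.81 * 2631)
e = 1.435 * 850.6944 / 25810.11
e = 0.047297 m = 47.3 mm

47.3


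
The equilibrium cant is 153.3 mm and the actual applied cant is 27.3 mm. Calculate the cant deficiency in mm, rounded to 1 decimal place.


Cant deficiency = equilibrium cant - actual cant
CD = 153.3 - 27.3
CD = 126.0 mm

126.0


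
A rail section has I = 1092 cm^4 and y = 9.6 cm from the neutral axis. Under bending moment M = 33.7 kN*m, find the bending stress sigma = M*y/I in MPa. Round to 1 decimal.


Convert units:
M = 33.7 kN*m = 33700000 N*mm
y = 9.6 cm = 96 mm
I = 1092 cm^4 = 10920000 mm^4
sigma = 33700000 * 96 / 10920000
sigma = 296.3 MPa

296.3


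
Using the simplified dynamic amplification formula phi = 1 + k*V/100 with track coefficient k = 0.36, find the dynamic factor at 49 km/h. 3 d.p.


phi = 1 + k * V / 100
phi = 1 + 0.36 * 49 / 100
phi = 1 + 0.1764
phi = 1.176

1.176


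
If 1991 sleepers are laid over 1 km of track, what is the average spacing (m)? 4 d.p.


Spacing = 1000 m / number of sleepers
Spacing = 1000 / 1991
Spacing = 0.5023 m

0.5023


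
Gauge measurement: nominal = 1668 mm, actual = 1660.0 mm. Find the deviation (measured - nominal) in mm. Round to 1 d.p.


Deviation = measured - nominal
Deviation = 1660.0 - 1668
Deviation = -8.0 mm

-8.0


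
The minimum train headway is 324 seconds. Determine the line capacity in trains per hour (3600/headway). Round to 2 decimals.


Capacity = 3600 / headway
Capacity = 3600 / 324
Capacity = 11.11 trains/hour

11.11


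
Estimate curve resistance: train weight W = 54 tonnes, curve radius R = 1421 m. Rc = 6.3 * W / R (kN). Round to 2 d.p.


Rc = 6.3 * W / R
Rc = 6.3 * 54 / 1421
Rc = 340.2 / 1421
Rc = 0.24 kN

0.24


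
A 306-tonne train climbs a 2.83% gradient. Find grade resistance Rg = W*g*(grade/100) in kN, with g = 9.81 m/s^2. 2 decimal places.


Rg = W * 9.81 * grade / 100
Rg = 306 * 9.81 * 2.83 / 100
Rg = 3001.86 * 0.0283
Rg = 84.95 kN

84.95


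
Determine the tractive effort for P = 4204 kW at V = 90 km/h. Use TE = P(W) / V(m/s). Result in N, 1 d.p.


Convert: P = 4204 kW = 4204000 W
V = 90 / 3.6 = 25.0 m/s
TE = 4204000 / 25.0
TE = 168160.0 N

168160.0


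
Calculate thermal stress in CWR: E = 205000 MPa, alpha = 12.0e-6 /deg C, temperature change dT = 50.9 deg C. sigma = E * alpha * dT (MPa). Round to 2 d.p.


sigma = E * alpha * dT
sigma = 205000 * 12.0e-6 * 50.9
sigma = 2.46 * 50.9
sigma = 125.21 MPa

125.21


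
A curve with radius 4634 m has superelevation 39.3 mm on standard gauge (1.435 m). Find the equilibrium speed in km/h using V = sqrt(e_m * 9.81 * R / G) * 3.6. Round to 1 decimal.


Convert cant: e = 39.3 mm = 0.0393 m
V_ms = sqrt(0.0393 * 9.81 * 4634 / 1.435)
V_ms = sqrt(1244.989493) = 35.2844 m/s
V = 35.2844 * 3.6 = 127.0 km/h

127.0


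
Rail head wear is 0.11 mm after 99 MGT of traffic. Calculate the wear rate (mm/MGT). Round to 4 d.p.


Wear rate = total wear / cumulative tonnage
Rate = 0.11 / 99
Rate = 0.0011 mm/MGT

0.0011


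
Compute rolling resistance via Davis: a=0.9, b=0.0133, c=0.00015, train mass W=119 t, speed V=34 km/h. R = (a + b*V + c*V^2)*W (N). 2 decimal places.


b*V = 0.0133 * 34 = 0.4522
c*V^2 = 0.00015 * 1156 = 0.1734
R_per_t = 0.9 + 0.4522 + 0.1734 = 1.5256 N/t
R_total = 1.5256 * 119 = 181.55 N

181.55


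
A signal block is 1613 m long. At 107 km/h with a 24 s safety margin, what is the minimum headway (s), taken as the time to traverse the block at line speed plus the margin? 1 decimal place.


V = 107 / 3.6 = 29.7222 m/s
Block traversal time = 1613 / 29.7222 = 54.2692 s
Headway = 54.2692 + 24
Headway = 78.3 s

78.3


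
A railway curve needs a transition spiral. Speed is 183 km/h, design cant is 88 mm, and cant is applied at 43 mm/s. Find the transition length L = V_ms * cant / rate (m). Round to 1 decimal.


Convert speed: V = 183 / 3.6 = 50.8333 m/s
L = 50.8333 * 88 / 43
L = 4473.3333 / 43
L = 104.0 m

104.0


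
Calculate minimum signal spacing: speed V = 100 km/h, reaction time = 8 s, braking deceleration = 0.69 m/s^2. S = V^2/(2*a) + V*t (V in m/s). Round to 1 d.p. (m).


V = 100 / 3.6 = 27.7778 m/s
Braking distance = 27.7778^2 / (2*0.69) = 559.134 m
Sighting distance = 27.7778 * 8 = 222.2222 m
S = 559.134 + 222.2222 = 781.4 m

781.4


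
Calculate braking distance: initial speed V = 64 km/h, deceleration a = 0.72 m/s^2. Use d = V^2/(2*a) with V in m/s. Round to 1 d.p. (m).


Convert speed: V = 64 / 3.6 = 17.7778 m/s
V^2 = 316.0494
d = 316.0494 / (2 * 0.72)
d = 316.0494 / 1.44
d = 219.5 m

219.5


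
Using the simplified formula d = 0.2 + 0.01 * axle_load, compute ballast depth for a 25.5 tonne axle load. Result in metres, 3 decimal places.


d = 0.2 + 0.01 * 25.5
d = 0.2 + 0.255
d = 0.455 m

0.455


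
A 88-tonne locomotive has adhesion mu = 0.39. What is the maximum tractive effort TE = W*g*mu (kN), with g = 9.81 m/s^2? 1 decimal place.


TE_max = W * g * mu
TE_max = 88 * 9.81 * 0.39
TE_max = 863.28 * 0.39
TE_max = 336.7 kN

336.7


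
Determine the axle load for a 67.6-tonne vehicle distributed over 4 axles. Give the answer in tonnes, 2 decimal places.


Load per axle = total weight / number of axles
Load = 67.6 / 4
Load = 16.90 tonnes

16.90


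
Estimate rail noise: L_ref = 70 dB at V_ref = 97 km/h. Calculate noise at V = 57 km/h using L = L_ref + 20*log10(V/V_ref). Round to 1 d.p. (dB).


V/V_ref = 57 / 97 = 0.587629
log10(0.587629) = -0.230897
20 * -0.230897 = -4.6179
L = 70 + -4.6179 = 65.4 dB

65.4


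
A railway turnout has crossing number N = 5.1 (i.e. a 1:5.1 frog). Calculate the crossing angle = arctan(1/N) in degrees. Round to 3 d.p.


1/N = 1/5.1 = 0.196078
angle = arctan(0.196078) = 0.193622 rad
angle = 0.193622 * 180/pi = 11.094 degrees

11.094


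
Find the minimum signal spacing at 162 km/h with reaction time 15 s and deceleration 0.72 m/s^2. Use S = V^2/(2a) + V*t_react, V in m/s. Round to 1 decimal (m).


V = 162 / 3.6 = 45.0 m/s
Braking distance = 45.0^2 / (2*0.72) = 1406.25 m
Sighting distance = 45.0 * 15 = 675.0 m
S = 1406.25 + 675.0 = 2081.3 m

2081.3


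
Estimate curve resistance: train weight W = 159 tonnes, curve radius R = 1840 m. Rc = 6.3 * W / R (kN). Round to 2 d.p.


Rc = 6.3 * W / R
Rc = 6.3 * 159 / 1840
Rc = 1001.7 / 1840
Rc = 0.54 kN

0.54


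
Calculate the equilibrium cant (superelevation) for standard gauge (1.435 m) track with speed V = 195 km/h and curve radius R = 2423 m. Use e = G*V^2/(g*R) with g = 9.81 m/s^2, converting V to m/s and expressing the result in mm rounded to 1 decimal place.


Convert speed: V = 195 / 3.6 = 54.1667 m/s
Apply formula: e = 1.435 * 54.1667^2 / (9.81 * 2423)
e = 1.435 * 2934.0278 / 23769.63
e = 0.177131 m = 177.1 mm

177.1


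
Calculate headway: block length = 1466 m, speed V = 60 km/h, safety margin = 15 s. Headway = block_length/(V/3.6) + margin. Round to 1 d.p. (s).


V = 60 / 3.6 = 16.6667 m/s
Block traversal time = 1466 / 16.6667 = 87.96 s
Headway = 87.96 + 15
Headway = 103.0 s

103.0


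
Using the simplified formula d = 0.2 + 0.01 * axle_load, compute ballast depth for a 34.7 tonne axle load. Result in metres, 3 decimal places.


d = 0.2 + 0.01 * 34.7
d = 0.2 + 0.347
d = 0.547 m

0.547


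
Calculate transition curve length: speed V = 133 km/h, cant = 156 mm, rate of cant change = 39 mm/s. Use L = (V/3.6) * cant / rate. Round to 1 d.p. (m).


Convert speed: V = 133 / 3.6 = 36.9444 m/s
L = 36.9444 * 156 / 39
L = 5763.3333 / 39
L = 147.8 m

147.8


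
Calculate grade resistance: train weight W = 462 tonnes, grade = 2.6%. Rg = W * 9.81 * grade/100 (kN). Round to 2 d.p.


Rg = W * 9.81 * grade / 100
Rg = 462 * 9.81 * 2.6 / 100
Rg = 4532.22 * 0.026
Rg = 117.84 kN

117.84


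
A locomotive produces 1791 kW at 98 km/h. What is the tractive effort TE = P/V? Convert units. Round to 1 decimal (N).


Convert: P = 1791 kW = 1791000 W
V = 98 / 3.6 = 27.2222 m/s
TE = 1791000 / 27.2222
TE = 65791.8 N

65791.8


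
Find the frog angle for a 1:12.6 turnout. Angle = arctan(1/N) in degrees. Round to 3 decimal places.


1/N = 1/12.6 = 0.079365
angle = arctan(0.079365) = 0.079199 rad
angle = 0.079199 * 180/pi = 4.538 degrees

4.538


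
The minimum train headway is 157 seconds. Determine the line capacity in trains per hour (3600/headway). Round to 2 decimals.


Capacity = 3600 / headway
Capacity = 3600 / 157
Capacity = 22.93 trains/hour

22.93


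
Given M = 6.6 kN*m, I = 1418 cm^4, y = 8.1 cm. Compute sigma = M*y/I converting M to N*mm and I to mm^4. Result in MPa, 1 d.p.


Convert units:
M = 6.6 kN*m = 6600000 N*mm
y = 8.1 cm = 81 mm
I = 1418 cm^4 = 14180000 mm^4
sigma = 6600000 * 81 / 14180000
sigma = 37.7 MPa

37.7


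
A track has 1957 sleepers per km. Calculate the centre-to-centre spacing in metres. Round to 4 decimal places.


Spacing = 1000 m / number of sleepers
Spacing = 1000 / 1957
Spacing = 0.5110 m

0.5110


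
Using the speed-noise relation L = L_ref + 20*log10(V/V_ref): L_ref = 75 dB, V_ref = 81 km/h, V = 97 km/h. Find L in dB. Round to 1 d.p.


V/V_ref = 97 / 81 = 1.197531
log10(1.197531) = 0.078287
20 * 0.078287 = 1.5657
L = 75 + 1.5657 = 76.6 dB

76.6


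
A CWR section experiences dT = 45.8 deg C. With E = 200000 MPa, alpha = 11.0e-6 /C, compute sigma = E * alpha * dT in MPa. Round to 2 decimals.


sigma = E * alpha * dT
sigma = 200000 * 11.0e-6 * 45.8
sigma = 2.2 * 45.8
sigma = 100.76 MPa

100.76


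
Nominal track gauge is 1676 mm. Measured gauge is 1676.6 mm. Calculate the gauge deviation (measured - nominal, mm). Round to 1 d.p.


Deviation = measured - nominal
Deviation = 1676.6 - 1676
Deviation = 0.6 mm

0.6


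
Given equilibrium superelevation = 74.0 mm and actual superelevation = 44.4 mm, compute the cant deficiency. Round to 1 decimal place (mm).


Cant deficiency = equilibrium cant - actual cant
CD = 74.0 - 44.4
CD = 29.6 mm

29.6


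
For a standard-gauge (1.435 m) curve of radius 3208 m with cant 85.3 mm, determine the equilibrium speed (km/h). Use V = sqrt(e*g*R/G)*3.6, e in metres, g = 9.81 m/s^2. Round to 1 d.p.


Convert cant: e = 85.3 mm = 0.0853 m
V_ms = sqrt(0.0853 * 9.81 * 3208 / 1.435)
V_ms = sqrt(1870.684282) = 43.2514 m/s
V = 43.2514 * 3.6 = 155.7 km/h

155.7


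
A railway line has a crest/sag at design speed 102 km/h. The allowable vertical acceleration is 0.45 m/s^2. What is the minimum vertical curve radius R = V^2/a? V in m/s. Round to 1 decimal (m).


Convert speed: V = 102 / 3.6 = 28.3333 m/s
V^2 = 802.7778 m^2/s^2
R_v = 802.7778 / 0.45
R_v = 1784.0 m

1784.0


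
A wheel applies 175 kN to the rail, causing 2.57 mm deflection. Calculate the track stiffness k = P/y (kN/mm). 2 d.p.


Track stiffness k = P / y
k = 175 / 2.57
k = 68.09 kN/mm

68.09


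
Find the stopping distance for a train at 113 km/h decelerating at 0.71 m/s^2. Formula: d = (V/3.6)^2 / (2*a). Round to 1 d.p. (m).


Convert speed: V = 113 / 3.6 = 31.3889 m/s
V^2 = 985.2623
d = 985.2623 / (2 * 0.71)
d = 985.2623 / 1.42
d = 693.8 m

693.8


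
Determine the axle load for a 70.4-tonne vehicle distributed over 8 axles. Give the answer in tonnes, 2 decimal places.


Load per axle = total weight / number of axles
Load = 70.4 / 8
Load = 8.80 tonnes

8.80


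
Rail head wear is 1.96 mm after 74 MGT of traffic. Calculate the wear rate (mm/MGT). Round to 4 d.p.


Wear rate = total wear / cumulative tonnage
Rate = 1.96 / 74
Rate = 0.0265 mm/MGT

0.0265


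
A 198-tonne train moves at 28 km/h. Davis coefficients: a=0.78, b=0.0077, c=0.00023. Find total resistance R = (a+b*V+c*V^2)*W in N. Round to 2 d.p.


b*V = 0.0077 * 28 = 0.2156
c*V^2 = 0.00023 * 784 = 0.18032
R_per_t = 0.78 + 0.2156 + 0.18032 = 1.17592 N/t
R_total = 1.17592 * 198 = 232.83 N

232.83


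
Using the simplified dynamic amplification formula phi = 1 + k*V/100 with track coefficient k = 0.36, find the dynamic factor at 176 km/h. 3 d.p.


phi = 1 + k * V / 100
phi = 1 + 0.36 * 176 / 100
phi = 1 + 0.6336
phi = 1.634

1.634


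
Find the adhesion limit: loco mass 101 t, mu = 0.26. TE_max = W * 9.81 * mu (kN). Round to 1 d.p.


TE_max = W * g * mu
TE_max = 101 * 9.81 * 0.26
TE_max = 990.81 * 0.26
TE_max = 257.6 kN

257.6


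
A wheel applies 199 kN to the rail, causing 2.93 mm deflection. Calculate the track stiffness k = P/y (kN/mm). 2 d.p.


Track stiffness k = P / y
k = 199 / 2.93
k = 67.92 kN/mm

67.92


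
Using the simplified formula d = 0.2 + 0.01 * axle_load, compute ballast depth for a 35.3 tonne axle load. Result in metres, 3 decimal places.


d = 0.2 + 0.01 * 35.3
d = 0.2 + 0.353
d = 0.553 m

0.553


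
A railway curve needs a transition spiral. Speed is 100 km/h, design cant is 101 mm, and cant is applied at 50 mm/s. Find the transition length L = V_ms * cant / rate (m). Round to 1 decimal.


Convert speed: V = 100 / 3.6 = 27.7778 m/s
L = 27.7778 * 101 / 50
L = 2805.5556 / 50
L = 56.1 m

56.1


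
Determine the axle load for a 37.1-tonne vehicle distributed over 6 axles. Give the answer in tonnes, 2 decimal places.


Load per axle = total weight / number of axles
Load = 37.1 / 6
Load = 6.18 tonnes

6.18


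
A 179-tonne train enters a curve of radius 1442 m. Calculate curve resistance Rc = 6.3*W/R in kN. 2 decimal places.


Rc = 6.3 * W / R
Rc = 6.3 * 179 / 1442
Rc = 1127.7 / 1442
Rc = 0.78 kN

0.78


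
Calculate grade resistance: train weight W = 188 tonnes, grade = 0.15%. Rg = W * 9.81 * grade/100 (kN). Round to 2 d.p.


Rg = W * 9.81 * grade / 100
Rg = 188 * 9.81 * 0.15 / 100
Rg = 1844.28 * 0.0015
Rg = 2.77 kN

2.77


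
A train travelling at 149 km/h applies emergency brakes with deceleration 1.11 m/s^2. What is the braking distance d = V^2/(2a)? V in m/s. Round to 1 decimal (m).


Convert speed: V = 149 / 3.6 = 41.3889 m/s
V^2 = 1713.0401
d = 1713.0401 / (2 * 1.11)
d = 1713.0401 / 2.22
d = 771.6 m

771.6


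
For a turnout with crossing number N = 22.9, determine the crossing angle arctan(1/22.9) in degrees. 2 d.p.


1/N = 1/22.9 = 0.043668
angle = arctan(0.043668) = 0.04364 rad
angle = 0.04364 * 180/pi = 2.50 degrees

2.50


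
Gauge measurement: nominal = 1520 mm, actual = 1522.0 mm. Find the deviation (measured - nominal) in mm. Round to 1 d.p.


Deviation = measured - nominal
Deviation = 1522.0 - 1520
Deviation = 2.0 mm

2.0


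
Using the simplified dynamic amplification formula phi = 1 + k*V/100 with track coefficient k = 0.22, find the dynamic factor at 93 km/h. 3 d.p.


phi = 1 + k * V / 100
phi = 1 + 0.22 * 93 / 100
phi = 1 + 0.2046
phi = 1.205

1.205


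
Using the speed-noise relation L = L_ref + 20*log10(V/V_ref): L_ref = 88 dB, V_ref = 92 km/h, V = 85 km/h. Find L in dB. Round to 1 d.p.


V/V_ref = 85 / 92 = 0.923913
log10(0.923913) = -0.034369
20 * -0.034369 = -0.6874
L = 88 + -0.6874 = 87.3 dB

87.3


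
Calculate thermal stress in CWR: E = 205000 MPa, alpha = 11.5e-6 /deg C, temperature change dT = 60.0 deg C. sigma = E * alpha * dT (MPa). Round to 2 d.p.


sigma = E * alpha * dT
sigma = 205000 * 11.5e-6 * 60.0
sigma = 2.3575 * 60.0
sigma = 141.45 MPa

141.45


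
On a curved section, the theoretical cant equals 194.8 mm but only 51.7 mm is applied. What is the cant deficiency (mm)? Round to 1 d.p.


Cant deficiency = equilibrium cant - actual cant
CD = 194.8 - 51.7
CD = 143.1 mm

143.1


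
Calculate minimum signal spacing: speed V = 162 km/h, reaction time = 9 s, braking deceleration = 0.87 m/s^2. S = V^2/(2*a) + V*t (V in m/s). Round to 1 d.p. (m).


V = 162 / 3.6 = 45.0 m/s
Braking distance = 45.0^2 / (2*0.87) = 1163.7931 m
Sighting distance = 45.0 * 9 = 405.0 m
S = 1163.7931 + 405.0 = 1568.8 m

1568.8


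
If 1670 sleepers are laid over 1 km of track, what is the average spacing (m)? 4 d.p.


Spacing = 1000 m / number of sleepers
Spacing = 1000 / 1670
Spacing = 0.5988 m

0.5988


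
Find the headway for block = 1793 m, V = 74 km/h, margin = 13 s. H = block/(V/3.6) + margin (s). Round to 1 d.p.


V = 74 / 3.6 = 20.5556 m/s
Block traversal time = 1793 / 20.5556 = 87.227 s
Headway = 87.227 + 13
Headway = 100.2 s

100.2


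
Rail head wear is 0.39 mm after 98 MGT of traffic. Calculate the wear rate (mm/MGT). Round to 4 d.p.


Wear rate = total wear / cumulative tonnage
Rate = 0.39 / 98
Rate = 0.0040 mm/MGT

0.0040


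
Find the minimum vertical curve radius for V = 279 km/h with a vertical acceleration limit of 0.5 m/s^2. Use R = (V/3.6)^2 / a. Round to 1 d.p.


Convert speed: V = 279 / 3.6 = 77.5 m/s
V^2 = 6006.25 m^2/s^2
R_v = 6006.25 / 0.5
R_v = 12012.5 m

12012.5


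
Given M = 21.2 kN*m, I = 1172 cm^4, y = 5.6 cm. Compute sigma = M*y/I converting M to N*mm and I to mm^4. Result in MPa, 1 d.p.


Convert units:
M = 21.2 kN*m = 21200000 N*mm
y = 5.6 cm = 56 mm
I = 1172 cm^4 = 11720000 mm^4
sigma = 21200000 * 56 / 11720000
sigma = 101.3 MPa

101.3


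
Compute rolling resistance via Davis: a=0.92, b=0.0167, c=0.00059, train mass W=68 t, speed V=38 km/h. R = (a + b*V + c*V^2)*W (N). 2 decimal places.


b*V = 0.0167 * 38 = 0.6346
c*V^2 = 0.00059 * 1444 = 0.85196
R_per_t = 0.92 + 0.6346 + 0.85196 = 2.40656 N/t
R_total = 2.40656 * 68 = 163.65 N

163.65


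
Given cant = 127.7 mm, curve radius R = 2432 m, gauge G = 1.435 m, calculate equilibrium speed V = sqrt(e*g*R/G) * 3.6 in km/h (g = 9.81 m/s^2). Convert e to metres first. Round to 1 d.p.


Convert cant: e = 127.7 mm = 0.1277 m
V_ms = sqrt(0.1277 * 9.81 * 2432 / 1.435)
V_ms = sqrt(2123.105494) = 46.0772 m/s
V = 46.0772 * 3.6 = 165.9 km/h

165.9


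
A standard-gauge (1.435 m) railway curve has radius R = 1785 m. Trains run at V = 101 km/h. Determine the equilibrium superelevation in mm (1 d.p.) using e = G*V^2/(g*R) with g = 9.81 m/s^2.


Convert speed: V = 101 / 3.6 = 28.0556 m/s
Apply formula: e = 1.435 * 28.0556^2 / (9.81 * 1785)
e = 1.435 * 787.1142 / 17510.85
e = 0.064503 m = 64.5 mm

64.5


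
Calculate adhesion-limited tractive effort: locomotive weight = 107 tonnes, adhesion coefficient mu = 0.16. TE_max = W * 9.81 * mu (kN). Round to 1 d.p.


TE_max = W * g * mu
TE_max = 107 * 9.81 * 0.16
TE_max = 1049.67 * 0.16
TE_max = 167.9 kN

167.9


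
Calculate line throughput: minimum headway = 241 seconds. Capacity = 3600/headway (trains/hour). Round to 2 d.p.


Capacity = 3600 / headway
Capacity = 3600 / 241
Capacity = 14.94 trains/hour

14.94


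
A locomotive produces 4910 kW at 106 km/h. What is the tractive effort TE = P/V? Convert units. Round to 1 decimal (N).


Convert: P = 4910 kW = 4910000 W
V = 106 / 3.6 = 29.4444 m/s
TE = 4910000 / 29.4444
TE = 166754.7 N

166754.7


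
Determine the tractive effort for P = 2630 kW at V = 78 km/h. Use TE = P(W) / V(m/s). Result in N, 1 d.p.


Convert: P = 2630 kW = 2630000 W
V = 78 / 3.6 = 21.6667 m/s
TE = 2630000 / 21.6667
TE = 121384.6 N

121384.6


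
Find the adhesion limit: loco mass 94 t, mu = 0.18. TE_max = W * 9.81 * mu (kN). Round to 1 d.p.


TE_max = W * g * mu
TE_max = 94 * 9.81 * 0.18
TE_max = 922.14 * 0.18
TE_max = 166.0 kN

166.0


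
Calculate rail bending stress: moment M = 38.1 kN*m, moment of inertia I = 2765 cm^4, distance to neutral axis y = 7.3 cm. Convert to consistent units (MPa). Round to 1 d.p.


Convert units:
M = 38.1 kN*m = 38100000 N*mm
y = 7.3 cm = 73 mm
I = 2765 cm^4 = 27650000 mm^4
sigma = 38100000 * 73 / 27650000
sigma = 100.6 MPa

100.6


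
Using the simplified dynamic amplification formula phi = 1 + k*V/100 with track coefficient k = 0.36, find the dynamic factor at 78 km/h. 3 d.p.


phi = 1 + k * V / 100
phi = 1 + 0.36 * 78 / 100
phi = 1 + 0.2808
phi = 1.281

1.281


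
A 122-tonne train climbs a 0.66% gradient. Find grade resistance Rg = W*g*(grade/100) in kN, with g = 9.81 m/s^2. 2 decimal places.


Rg = W * 9.81 * grade / 100
Rg = 122 * 9.81 * 0.66 / 100
Rg = 1196.82 * 0.0066
Rg = 7.90 kN

7.90


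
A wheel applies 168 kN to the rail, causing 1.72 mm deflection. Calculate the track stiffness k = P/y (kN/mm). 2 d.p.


Track stiffness k = P / y
k = 168 / 1.72
k = 97.67 kN/mm

97.67


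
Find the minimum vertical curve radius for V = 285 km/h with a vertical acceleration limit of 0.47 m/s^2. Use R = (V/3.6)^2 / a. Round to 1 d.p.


Convert speed: V = 285 / 3.6 = 79.1667 m/s
V^2 = 6267.3611 m^2/s^2
R_v = 6267.3611 / 0.47
R_v = 13334.8 m

13334.8


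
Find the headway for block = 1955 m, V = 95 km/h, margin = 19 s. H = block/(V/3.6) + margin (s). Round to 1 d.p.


V = 95 / 3.6 = 26.3889 m/s
Block traversal time = 1955 / 26.3889 = 74.0842 s
Headway = 74.0842 + 19
Headway = 93.1 s

93.1


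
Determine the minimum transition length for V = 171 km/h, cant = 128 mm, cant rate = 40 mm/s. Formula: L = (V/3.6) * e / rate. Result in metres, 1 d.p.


Convert speed: V = 171 / 3.6 = 47.5 m/s
L = 47.5 * 128 / 40
L = 6080.0 / 40
L = 152.0 m

152.0


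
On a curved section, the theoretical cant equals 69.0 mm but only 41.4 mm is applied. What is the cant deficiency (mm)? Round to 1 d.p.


Cant deficiency = equilibrium cant - actual cant
CD = 69.0 - 41.4
CD = 27.6 mm

27.6


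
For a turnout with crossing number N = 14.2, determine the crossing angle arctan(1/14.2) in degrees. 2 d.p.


1/N = 1/14.2 = 0.070423
angle = arctan(0.070423) = 0.070306 rad
angle = 0.070306 * 180/pi = 4.03 degrees

4.03


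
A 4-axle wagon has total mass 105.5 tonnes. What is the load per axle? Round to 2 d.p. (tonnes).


Load per axle = total weight / number of axles
Load = 105.5 / 4
Load = 26.38 tonnes

26.38


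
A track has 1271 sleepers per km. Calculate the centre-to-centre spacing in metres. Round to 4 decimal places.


Spacing = 1000 m / number of sleepers
Spacing = 1000 / 1271
Spacing = 0.7868 m

0.7868


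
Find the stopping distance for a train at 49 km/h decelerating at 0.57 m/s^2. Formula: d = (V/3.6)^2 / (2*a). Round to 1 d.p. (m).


Convert speed: V = 49 / 3.6 = 13.6111 m/s
V^2 = 185.2623
d = 185.2623 / (2 * 0.57)
d = 185.2623 / 1.14
d = 162.5 m

162.5


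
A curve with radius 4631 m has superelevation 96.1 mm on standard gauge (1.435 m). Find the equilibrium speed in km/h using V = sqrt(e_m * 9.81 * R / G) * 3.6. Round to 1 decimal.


Convert cant: e = 96.1 mm = 0.0961 m
V_ms = sqrt(0.0961 * 9.81 * 4631 / 1.435)
V_ms = sqrt(3042.392732) = 55.1579 m/s
V = 55.1579 * 3.6 = 198.6 km/h

198.6


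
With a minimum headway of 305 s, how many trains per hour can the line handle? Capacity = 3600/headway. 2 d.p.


Capacity = 3600 / headway
Capacity = 3600 / 305
Capacity = 11.80 trains/hour

11.80


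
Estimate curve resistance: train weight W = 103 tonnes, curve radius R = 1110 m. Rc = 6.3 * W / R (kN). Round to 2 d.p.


Rc = 6.3 * W / R
Rc = 6.3 * 103 / 1110
Rc = 648.9 / 1110
Rc = 0.58 kN

0.58


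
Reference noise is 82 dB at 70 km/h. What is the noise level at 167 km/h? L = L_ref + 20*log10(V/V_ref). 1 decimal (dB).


V/V_ref = 167 / 70 = 2.385714
log10(2.385714) = 0.377618
20 * 0.377618 = 7.5524
L = 82 + 7.5524 = 89.6 dB

89.6


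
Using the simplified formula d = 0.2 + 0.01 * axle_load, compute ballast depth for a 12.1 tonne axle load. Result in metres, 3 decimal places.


d = 0.2 + 0.01 * 12.1
d = 0.2 + 0.121
d = 0.321 m

0.321


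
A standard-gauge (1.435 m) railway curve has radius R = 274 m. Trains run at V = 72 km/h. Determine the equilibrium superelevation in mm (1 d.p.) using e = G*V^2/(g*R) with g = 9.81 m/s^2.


Convert speed: V = 72 / 3.6 = 20.0 m/s
Apply formula: e = 1.435 * 20.0^2 / (9.81 * 274)
e = 1.435 * 400.0 / 2687.94
e = 0.213546 m = 213.5 mm

213.5


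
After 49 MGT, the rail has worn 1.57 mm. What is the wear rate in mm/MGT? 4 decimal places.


Wear rate = total wear / cumulative tonnage
Rate = 1.57 / 49
Rate = 0.0320 mm/MGT

0.0320


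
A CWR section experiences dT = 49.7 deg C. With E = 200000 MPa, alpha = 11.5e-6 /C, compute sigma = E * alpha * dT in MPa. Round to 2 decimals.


sigma = E * alpha * dT
sigma = 200000 * 11.5e-6 * 49.7
sigma = 2.3 * 49.7
sigma = 114.31 MPa

114.31


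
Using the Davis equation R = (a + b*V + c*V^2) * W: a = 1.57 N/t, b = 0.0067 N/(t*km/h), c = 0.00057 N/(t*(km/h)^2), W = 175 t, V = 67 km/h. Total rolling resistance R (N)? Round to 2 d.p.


b*V = 0.0067 * 67 = 0.4489
c*V^2 = 0.00057 * 4489 = 2.55873
R_per_t = 1.57 + 0.4489 + 2.55873 = 4.57763 N/t
R_total = 4.57763 * 175 = 801.09 N

801.09


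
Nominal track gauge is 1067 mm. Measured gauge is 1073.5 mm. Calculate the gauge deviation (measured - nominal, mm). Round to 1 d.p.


Deviation = measured - nominal
Deviation = 1073.5 - 1067
Deviation = 6.5 mm

6.5


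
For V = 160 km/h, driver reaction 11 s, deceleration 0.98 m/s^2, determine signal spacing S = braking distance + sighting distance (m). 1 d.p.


V = 160 / 3.6 = 44.4444 m/s
Braking distance = 44.4444^2 / (2*0.98) = 1007.8105 m
Sighting distance = 44.4444 * 11 = 488.8889 m
S = 1007.8105 + 488.8889 = 1496.7 m

1496.7


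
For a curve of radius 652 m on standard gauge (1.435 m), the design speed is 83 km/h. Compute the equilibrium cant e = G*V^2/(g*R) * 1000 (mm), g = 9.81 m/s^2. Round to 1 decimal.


Convert speed: V = 83 / 3.6 = 23.0556 m/s
Apply formula: e = 1.435 * 23.0556^2 / (9.81 * 652)
e = 1.435 * 531.5586 / 6396.12
e = 0.119258 m = 119.3 mm

119.3


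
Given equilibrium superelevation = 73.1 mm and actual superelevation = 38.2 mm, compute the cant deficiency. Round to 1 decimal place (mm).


Cant deficiency = equilibrium cant - actual cant
CD = 73.1 - 38.2
CD = 34.9 mm

34.9


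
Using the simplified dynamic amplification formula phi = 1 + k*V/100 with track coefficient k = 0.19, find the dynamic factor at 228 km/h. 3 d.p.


phi = 1 + k * V / 100
phi = 1 + 0.19 * 228 / 100
phi = 1 + 0.4332
phi = 1.433

1.433


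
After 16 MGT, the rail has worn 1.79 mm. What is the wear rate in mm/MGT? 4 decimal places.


Wear rate = total wear / cumulative tonnage
Rate = 1.79 / 16
Rate = 0.1119 mm/MGT

0.1119


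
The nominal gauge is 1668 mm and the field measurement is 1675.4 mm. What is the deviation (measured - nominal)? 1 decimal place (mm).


Deviation = measured - nominal
Deviation = 1675.4 - 1668
Deviation = 7.4 mm

7.4


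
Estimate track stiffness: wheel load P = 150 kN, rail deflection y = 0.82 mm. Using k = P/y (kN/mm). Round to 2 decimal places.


Track stiffness k = P / y
k = 150 / 0.82
k = 182.93 kN/mm

182.93


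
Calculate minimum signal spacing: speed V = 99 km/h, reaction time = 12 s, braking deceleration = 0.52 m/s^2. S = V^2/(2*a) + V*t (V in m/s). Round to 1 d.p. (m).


V = 99 / 3.6 = 27.5 m/s
Braking distance = 27.5^2 / (2*0.52) = 727.1635 m
Sighting distance = 27.5 * 12 = 330.0 m
S = 727.1635 + 330.0 = 1057.2 m

1057.2


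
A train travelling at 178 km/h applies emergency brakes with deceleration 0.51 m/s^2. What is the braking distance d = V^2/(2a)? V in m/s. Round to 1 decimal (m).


Convert speed: V = 178 / 3.6 = 49.4444 m/s
V^2 = 2444.7531
d = 2444.7531 / (2 * 0.51)
d = 2444.7531 / 1.02
d = 2396.8 m

2396.8


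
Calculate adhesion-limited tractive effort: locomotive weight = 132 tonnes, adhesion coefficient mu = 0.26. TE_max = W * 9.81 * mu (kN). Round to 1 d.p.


TE_max = W * g * mu
TE_max = 132 * 9.81 * 0.26
TE_max = 1294.92 * 0.26
TE_max = 336.7 kN

336.7


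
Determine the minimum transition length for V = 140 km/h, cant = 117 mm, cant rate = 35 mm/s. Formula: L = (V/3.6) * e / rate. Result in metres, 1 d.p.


Convert speed: V = 140 / 3.6 = 38.8889 m/s
L = 38.8889 * 117 / 35
L = 4550.0 / 35
L = 130.0 m

130.0


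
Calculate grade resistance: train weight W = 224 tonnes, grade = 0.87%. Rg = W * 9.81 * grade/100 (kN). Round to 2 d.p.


Rg = W * 9.81 * grade / 100
Rg = 224 * 9.81 * 0.87 / 100
Rg = 2197.44 * 0.0087
Rg = 19.12 kN

19.12


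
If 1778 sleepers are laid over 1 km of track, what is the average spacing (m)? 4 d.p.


Spacing = 1000 m / number of sleepers
Spacing = 1000 / 1778
Spacing = 0.5624 m

0.5624


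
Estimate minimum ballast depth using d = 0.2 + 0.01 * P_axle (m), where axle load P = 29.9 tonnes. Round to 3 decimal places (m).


d = 0.2 + 0.01 * 29.9
d = 0.2 + 0.299
d = 0.499 m

0.499


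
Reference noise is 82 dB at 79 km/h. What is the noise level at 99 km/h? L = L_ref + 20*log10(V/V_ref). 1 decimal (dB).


V/V_ref = 99 / 79 = 1.253165
log10(1.253165) = 0.098008
20 * 0.098008 = 1.9602
L = 82 + 1.9602 = 84.0 dB

84.0


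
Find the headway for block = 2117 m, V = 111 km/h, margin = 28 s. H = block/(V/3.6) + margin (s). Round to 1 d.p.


V = 111 / 3.6 = 30.8333 m/s
Block traversal time = 2117 / 30.8333 = 68.6595 s
Headway = 68.6595 + 28
Headway = 96.7 s

96.7


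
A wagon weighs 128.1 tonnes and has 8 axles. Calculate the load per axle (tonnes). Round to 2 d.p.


Load per axle = total weight / number of axles
Load = 128.1 / 8
Load = 16.01 tonnes

16.01


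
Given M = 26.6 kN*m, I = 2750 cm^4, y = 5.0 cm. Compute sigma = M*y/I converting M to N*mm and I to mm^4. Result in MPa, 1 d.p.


Convert units:
M = 26.6 kN*m = 26600000 N*mm
y = 5.0 cm = 50 mm
I = 2750 cm^4 = 27500000 mm^4
sigma = 26600000 * 50 / 27500000
sigma = 48.4 MPa

48.4


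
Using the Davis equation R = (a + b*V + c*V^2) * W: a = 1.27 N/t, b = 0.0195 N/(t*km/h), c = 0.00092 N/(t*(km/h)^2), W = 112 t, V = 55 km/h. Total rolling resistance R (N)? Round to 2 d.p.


b*V = 0.0195 * 55 = 1.0725
c*V^2 = 0.00092 * 3025 = 2.783
R_per_t = 1.27 + 1.0725 + 2.783 = 5.1255 N/t
R_total = 5.1255 * 112 = 574.06 N

574.06


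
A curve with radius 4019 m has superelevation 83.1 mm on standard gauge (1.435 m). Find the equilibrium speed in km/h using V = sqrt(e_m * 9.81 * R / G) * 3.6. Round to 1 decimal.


Convert cant: e = 83.1 mm = 0.0831 m
V_ms = sqrt(0.0831 * 9.81 * 4019 / 1.435)
V_ms = sqrt(2283.158891) = 47.7824 m/s
V = 47.7824 * 3.6 = 172.0 km/h

172.0


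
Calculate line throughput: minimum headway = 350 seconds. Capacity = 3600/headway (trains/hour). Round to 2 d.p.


Capacity = 3600 / headway
Capacity = 3600 / 350
Capacity = 10.29 trains/hour

10.29


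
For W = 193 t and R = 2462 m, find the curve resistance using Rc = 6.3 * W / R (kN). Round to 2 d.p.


Rc = 6.3 * W / R
Rc = 6.3 * 193 / 2462
Rc = 1215.9 / 2462
Rc = 0.49 kN

0.49
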